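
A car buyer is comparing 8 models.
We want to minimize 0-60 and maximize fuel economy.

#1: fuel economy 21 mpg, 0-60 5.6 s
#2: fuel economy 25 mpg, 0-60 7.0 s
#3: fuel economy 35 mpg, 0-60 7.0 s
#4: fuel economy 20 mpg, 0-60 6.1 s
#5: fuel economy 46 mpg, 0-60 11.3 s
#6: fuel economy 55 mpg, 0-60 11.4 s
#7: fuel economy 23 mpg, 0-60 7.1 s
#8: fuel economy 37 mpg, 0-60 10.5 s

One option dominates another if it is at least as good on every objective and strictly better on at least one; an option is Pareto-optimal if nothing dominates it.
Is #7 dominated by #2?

Yes

#2 vs #7: fuel economy 25≥23, 0-60 7.0≤7.1 — #2 is at least as good on every objective with at least one strict improvement.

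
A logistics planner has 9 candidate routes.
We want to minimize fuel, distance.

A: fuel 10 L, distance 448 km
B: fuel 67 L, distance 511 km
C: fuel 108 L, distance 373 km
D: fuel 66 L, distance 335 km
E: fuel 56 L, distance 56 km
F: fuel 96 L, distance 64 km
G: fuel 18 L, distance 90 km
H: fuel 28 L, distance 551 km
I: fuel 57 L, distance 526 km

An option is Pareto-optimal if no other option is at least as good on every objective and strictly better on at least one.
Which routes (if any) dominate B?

A: fuel 10≤67, distance 448≤511 — dominates B.
D: fuel 66≤67, distance 335≤511 — dominates B.
E: fuel 56≤67, distance 56≤511 — dominates B.
G: fuel 18≤67, distance 90≤511 — dominates B.
Others (C, F, H, I) are each worse than B on at least one objective.

A, D, E, G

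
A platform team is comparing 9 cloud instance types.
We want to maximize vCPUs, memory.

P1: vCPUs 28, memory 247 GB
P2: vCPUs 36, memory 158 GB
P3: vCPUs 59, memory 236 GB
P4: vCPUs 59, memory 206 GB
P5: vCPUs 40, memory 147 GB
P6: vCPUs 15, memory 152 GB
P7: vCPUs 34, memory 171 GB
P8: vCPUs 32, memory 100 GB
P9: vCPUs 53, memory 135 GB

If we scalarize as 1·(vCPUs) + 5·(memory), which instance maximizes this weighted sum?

P1: 1·28 + 5·247 = 1263
P2: 1·36 + 5·158 = 826
P3: 1·59 + 5·236 = 1239
P4: 1·59 + 5·206 = 1089
P5: 1·40 + 5·147 = 775
P6: 1·15 + 5·152 = 775
P7: 1·34 + 5·171 = 889
P8: 1·32 + 5·100 = 532
P9: 1·53 + 5·135 = 728
Highest: P1 at 1263.

P1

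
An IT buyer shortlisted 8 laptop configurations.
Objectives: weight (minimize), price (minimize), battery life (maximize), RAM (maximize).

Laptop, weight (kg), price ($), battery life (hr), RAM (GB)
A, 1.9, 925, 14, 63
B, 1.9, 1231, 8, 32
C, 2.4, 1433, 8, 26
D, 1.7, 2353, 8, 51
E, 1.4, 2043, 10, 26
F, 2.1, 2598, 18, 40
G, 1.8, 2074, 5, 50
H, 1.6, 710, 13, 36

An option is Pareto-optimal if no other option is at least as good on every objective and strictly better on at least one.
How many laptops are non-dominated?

A: not dominated (best RAM).
B: dominated by A (weight 1.9≤1.9, price 925≤1231, battery life 14≥8, RAM 63≥32).
C: dominated by A (weight 1.9≤2.4, price 925≤1433, battery life 14≥8, RAM 63≥26).
D: not dominated.
E: not dominated (best weight).
F: not dominated (best battery life).
G: not dominated.
H: not dominated (best price).
Pareto-optimal: A, D, E, F, G, H → 6.

6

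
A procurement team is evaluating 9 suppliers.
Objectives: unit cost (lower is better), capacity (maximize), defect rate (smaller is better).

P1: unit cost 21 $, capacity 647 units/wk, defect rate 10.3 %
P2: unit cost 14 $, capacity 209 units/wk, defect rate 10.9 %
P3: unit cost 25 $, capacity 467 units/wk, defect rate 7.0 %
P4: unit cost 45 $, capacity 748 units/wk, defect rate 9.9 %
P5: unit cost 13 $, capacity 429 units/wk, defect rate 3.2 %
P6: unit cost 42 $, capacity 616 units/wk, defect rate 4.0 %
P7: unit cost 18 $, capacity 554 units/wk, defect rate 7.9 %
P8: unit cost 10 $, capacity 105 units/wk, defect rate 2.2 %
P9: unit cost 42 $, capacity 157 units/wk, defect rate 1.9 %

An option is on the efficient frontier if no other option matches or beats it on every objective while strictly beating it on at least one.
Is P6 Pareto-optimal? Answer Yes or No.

P1: worse on defect rate (10.3 vs 4.0).
P2: worse on capacity (209 vs 616).
P3: worse on capacity (467 vs 616).
P4: worse on unit cost (45 vs 42).
P5: worse on capacity (429 vs 616).
P7: worse on capacity (554 vs 616).
P8: worse on capacity (105 vs 616).
P9: worse on capacity (157 vs 616).
No option is at least as good as P6 on every objective and strictly better on one.

Yes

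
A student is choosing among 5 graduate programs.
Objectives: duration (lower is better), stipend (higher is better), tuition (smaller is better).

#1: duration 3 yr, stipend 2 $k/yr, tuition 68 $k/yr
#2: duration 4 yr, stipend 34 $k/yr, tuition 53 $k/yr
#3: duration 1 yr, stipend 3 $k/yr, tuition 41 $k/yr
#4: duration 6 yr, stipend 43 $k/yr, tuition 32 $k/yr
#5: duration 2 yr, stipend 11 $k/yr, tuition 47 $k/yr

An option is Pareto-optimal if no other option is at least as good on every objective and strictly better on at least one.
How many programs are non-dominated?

#1: dominated by #3 (duration 1≤3, stipend 3≥2, tuition 41≤68).
#2: not dominated.
#3: not dominated (best duration).
#4: not dominated (best stipend).
#5: not dominated.
Pareto-optimal: #2, #3, #4, #5 → 4.

4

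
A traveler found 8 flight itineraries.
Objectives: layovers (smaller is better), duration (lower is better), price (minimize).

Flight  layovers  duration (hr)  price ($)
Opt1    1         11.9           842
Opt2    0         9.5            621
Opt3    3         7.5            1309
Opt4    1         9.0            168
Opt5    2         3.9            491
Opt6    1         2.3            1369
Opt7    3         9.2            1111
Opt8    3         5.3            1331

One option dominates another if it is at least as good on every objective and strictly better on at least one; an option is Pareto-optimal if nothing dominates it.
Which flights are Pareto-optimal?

Opt1: dominated by Opt2 (layovers 0≤1, duration 9.5≤11.9, price 621≤842).
Opt2: not dominated (best layovers).
Opt3: dominated by Opt5 (layovers 2≤3, duration 3.9≤7.5, price 491≤1309).
Opt4: not dominated (best price).
Opt5: not dominated.
Opt6: not dominated (best duration).
Opt7: dominated by Opt4 (layovers 1≤3, duration 9.0≤9.2, price 168≤1111).
Opt8: dominated by Opt5 (layovers 2≤3, duration 3.9≤5.3, price 491≤1331).

Opt2, Opt4, Opt5, Opt6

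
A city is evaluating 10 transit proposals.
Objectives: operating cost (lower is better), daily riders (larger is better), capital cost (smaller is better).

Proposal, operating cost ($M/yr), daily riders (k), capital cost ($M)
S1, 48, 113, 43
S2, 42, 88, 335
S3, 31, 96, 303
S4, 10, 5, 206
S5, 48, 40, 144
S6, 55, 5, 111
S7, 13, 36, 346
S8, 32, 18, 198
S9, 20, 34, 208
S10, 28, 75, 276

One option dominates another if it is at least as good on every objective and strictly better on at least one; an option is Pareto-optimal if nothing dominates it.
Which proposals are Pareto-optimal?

S1: not dominated (best daily riders).
S2: dominated by S3 (operating cost 31≤42, daily riders 96≥88, capital cost 303≤335).
S3: not dominated.
S4: not dominated (best operating cost).
S5: dominated by S1 (operating cost 48≤48, daily riders 113≥40, capital cost 43≤144).
S6: dominated by S1 (operating cost 48≤55, daily riders 113≥5, capital cost 43≤111).
S7: not dominated.
S8: not dominated.
S9: not dominated.
S10: not dominated.

S1, S3, S4, S7, S8, S9, S10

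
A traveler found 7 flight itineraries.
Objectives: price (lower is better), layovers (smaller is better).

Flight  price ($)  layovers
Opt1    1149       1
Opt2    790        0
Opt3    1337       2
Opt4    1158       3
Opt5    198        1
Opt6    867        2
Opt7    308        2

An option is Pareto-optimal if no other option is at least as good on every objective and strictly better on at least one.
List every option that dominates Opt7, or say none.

Opt5

Opt5: price 198≤308, layovers 1≤2 — dominates Opt7.
Others (Opt1, Opt2, Opt3, Opt4, Opt6) are each worse than Opt7 on at least one objective.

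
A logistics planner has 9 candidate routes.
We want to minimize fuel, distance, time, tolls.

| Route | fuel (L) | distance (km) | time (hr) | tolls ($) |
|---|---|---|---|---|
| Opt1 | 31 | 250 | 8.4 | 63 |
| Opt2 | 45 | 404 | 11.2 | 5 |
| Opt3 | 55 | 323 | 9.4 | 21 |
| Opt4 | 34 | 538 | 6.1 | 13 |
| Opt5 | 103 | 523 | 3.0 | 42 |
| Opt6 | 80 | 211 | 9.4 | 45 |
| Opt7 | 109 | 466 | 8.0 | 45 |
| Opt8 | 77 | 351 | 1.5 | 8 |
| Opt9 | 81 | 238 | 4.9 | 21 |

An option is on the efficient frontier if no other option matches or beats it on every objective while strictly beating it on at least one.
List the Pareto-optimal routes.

Opt1: not dominated (best fuel).
Opt2: not dominated (best tolls).
Opt3: not dominated.
Opt4: not dominated.
Opt5: dominated by Opt8 (fuel 77≤103, distance 351≤523, time 1.5≤3.0, tolls 8≤42).
Opt6: not dominated (best distance).
Opt7: dominated by Opt8 (fuel 77≤109, distance 351≤466, time 1.5≤8.0, tolls 8≤45).
Opt8: not dominated (best time).
Opt9: not dominated.

Opt1, Opt2, Opt3, Opt4, Opt6, Opt8, Opt9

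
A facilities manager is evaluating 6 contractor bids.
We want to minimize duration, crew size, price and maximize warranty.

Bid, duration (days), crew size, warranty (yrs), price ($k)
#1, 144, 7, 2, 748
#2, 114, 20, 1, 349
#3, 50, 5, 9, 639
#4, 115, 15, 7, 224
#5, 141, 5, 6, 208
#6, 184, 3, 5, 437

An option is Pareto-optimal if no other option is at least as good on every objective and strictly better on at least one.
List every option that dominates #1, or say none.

#3: duration 50≤144, crew size 5≤7, warranty 9≥2, price 639≤748 — dominates #1.
#5: duration 141≤144, crew size 5≤7, warranty 6≥2, price 208≤748 — dominates #1.
Others (#2, #4, #6) are each worse than #1 on at least one objective.

#3, #5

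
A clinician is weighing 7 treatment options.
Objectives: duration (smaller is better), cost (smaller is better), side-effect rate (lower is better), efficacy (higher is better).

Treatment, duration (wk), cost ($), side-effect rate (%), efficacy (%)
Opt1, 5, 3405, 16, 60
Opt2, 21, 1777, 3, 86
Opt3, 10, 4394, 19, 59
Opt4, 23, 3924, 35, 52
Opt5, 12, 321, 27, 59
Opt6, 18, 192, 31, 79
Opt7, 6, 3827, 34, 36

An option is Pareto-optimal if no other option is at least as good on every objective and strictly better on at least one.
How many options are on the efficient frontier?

Opt1: not dominated (best duration).
Opt2: not dominated (best side-effect rate).
Opt3: dominated by Opt1 (duration 5≤10, cost 3405≤4394, side-effect rate 16≤19, efficacy 60≥59).
Opt4: dominated by Opt1 (duration 5≤23, cost 3405≤3924, side-effect rate 16≤35, efficacy 60≥52).
Opt5: not dominated.
Opt6: not dominated (best cost).
Opt7: dominated by Opt1 (duration 5≤6, cost 3405≤3827, side-effect rate 16≤34, efficacy 60≥36).
Pareto-optimal: Opt1, Opt2, Opt5, Opt6 → 4.

4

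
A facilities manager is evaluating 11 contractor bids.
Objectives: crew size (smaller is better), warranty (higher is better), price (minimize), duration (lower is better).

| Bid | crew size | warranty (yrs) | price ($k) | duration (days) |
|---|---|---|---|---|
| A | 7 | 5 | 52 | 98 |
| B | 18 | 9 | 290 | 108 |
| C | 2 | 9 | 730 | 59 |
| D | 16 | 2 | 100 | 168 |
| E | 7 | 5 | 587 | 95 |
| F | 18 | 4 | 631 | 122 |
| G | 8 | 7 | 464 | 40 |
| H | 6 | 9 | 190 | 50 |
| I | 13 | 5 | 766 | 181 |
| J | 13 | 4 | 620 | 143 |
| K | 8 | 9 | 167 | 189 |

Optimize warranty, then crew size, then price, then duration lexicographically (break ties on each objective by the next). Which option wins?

First maximize warranty: best is 9, kept {B, C, H, K}.
Then minimize crew size: best is 2, kept {C}.

C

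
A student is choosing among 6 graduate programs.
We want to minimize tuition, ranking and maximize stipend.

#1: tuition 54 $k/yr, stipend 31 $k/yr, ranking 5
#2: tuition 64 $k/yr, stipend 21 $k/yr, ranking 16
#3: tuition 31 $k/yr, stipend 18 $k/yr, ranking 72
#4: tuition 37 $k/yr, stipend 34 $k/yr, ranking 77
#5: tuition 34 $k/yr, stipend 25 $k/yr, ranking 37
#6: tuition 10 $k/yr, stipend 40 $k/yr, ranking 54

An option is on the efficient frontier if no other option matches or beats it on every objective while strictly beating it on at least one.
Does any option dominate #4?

Yes

#6 vs #4: tuition 10≤37, stipend 40≥34, ranking 54≤77 — #6 is at least as good on every objective and strictly better on at least one, so #6 dominates #4.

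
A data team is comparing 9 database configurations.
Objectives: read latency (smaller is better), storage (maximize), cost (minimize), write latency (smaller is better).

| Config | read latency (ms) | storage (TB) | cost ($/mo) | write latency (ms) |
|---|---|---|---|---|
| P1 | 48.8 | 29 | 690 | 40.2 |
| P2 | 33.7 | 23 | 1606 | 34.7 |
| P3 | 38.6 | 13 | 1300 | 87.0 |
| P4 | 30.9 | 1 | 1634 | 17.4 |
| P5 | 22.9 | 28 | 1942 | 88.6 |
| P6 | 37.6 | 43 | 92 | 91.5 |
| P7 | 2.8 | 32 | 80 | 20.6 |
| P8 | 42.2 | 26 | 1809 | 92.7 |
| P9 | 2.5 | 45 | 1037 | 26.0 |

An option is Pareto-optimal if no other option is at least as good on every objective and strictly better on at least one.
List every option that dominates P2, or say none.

P7: read latency 2.8≤33.7, storage 32≥23, cost 80≤1606, write latency 20.6≤34.7 — dominates P2.
P9: read latency 2.5≤33.7, storage 45≥23, cost 1037≤1606, write latency 26.0≤34.7 — dominates P2.
Others (P1, P3, P4, P5, P6, P8) are each worse than P2 on at least one objective.

P7, P9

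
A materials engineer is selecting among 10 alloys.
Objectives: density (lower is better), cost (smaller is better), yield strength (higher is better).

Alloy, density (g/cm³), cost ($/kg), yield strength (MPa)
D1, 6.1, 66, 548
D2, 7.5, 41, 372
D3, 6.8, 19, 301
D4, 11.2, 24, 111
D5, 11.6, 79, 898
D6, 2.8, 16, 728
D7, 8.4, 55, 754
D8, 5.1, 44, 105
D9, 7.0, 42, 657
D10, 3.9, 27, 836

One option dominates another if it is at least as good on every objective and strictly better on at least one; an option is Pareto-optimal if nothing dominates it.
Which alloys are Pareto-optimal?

D5, D6, D10

D1: dominated by D6 (density 2.8≤6.1, cost 16≤66, yield strength 728≥548).
D2: dominated by D6 (density 2.8≤7.5, cost 16≤41, yield strength 728≥372).
D3: dominated by D6 (density 2.8≤6.8, cost 16≤19, yield strength 728≥301).
D4: dominated by D3 (density 6.8≤11.2, cost 19≤24, yield strength 301≥111).
D5: not dominated (best yield strength).
D6: not dominated (best density).
D7: dominated by D10 (density 3.9≤8.4, cost 27≤55, yield strength 836≥754).
D8: dominated by D6 (density 2.8≤5.1, cost 16≤44, yield strength 728≥105).
D9: dominated by D6 (density 2.8≤7.0, cost 16≤42, yield strength 728≥657).
D10: not dominated.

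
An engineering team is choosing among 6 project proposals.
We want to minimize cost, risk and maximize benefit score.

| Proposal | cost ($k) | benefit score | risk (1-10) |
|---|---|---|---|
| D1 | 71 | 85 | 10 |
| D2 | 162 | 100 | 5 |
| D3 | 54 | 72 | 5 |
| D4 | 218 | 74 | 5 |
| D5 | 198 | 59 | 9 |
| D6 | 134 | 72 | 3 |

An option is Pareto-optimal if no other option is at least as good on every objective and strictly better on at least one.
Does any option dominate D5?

Yes

D2 vs D5: cost 162≤198, benefit score 100≥59, risk 5≤9 — D2 is at least as good on every objective and strictly better on at least one, so D2 dominates D5.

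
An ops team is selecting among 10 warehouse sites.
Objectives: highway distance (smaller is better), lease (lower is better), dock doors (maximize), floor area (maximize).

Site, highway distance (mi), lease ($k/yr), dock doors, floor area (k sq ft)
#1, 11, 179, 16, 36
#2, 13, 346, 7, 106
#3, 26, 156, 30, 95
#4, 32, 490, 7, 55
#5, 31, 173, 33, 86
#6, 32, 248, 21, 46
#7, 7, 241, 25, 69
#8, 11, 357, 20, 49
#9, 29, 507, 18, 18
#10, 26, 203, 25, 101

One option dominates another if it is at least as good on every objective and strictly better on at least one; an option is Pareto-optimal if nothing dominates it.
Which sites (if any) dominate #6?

#3: highway distance 26≤32, lease 156≤248, dock doors 30≥21, floor area 95≥46 — dominates #6.
#5: highway distance 31≤32, lease 173≤248, dock doors 33≥21, floor area 86≥46 — dominates #6.
#7: highway distance 7≤32, lease 241≤248, dock doors 25≥21, floor area 69≥46 — dominates #6.
#10: highway distance 26≤32, lease 203≤248, dock doors 25≥21, floor area 101≥46 — dominates #6.
Others (#1, #2, #4, #8, #9) are each worse than #6 on at least one objective.

#3, #5, #7, #10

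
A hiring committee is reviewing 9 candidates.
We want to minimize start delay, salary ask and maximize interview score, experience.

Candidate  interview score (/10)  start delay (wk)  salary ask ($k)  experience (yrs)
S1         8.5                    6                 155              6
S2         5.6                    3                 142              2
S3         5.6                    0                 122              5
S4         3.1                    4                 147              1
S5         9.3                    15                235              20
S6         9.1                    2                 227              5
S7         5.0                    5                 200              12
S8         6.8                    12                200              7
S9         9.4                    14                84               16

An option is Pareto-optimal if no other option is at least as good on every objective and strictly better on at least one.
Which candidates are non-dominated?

S1, S3, S5, S6, S7, S8, S9

S1: not dominated.
S2: dominated by S3 (interview score 5.6≥5.6, start delay 0≤3, salary ask 122≤142, experience 5≥2).
S3: not dominated (best start delay).
S4: dominated by S2 (interview score 5.6≥3.1, start delay 3≤4, salary ask 142≤147, experience 2≥1).
S5: not dominated (best experience).
S6: not dominated.
S7: not dominated.
S8: not dominated.
S9: not dominated (best interview score).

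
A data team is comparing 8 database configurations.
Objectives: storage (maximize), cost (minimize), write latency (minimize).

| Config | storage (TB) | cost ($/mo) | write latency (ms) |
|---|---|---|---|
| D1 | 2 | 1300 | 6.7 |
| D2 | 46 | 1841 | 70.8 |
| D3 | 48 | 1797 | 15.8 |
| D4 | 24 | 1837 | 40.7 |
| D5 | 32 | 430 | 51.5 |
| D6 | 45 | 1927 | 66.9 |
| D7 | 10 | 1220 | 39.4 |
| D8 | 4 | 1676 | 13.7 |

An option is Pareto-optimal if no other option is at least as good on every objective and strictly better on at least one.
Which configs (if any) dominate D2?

D3: storage 48≥46, cost 1797≤1841, write latency 15.8≤70.8 — dominates D2.
Others (D1, D4, D5, D6, D7, D8) are each worse than D2 on at least one objective.

D3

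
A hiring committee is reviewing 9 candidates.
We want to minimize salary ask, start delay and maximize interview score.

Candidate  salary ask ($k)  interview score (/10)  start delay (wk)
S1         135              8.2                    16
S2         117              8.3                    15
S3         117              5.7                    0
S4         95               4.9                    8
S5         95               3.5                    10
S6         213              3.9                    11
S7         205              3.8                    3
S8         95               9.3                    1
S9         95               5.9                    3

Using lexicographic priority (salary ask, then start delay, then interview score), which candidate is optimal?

First minimize salary ask: best is 95, kept {S4, S5, S8, S9}.
Then minimize start delay: best is 1, kept {S8}.

S8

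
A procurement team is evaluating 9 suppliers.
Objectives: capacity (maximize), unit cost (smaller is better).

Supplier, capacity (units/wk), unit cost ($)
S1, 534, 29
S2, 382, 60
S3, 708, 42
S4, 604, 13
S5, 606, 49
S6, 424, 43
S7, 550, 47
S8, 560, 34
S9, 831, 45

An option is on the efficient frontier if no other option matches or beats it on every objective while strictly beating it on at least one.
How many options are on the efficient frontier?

S1: dominated by S4 (capacity 604≥534, unit cost 13≤29).
S2: dominated by S1 (capacity 534≥382, unit cost 29≤60).
S3: not dominated.
S4: not dominated (best unit cost).
S5: dominated by S3 (capacity 708≥606, unit cost 42≤49).
S6: dominated by S1 (capacity 534≥424, unit cost 29≤43).
S7: dominated by S3 (capacity 708≥550, unit cost 42≤47).
S8: dominated by S4 (capacity 604≥560, unit cost 13≤34).
S9: not dominated (best capacity).
Pareto-optimal: S3, S4, S9 → 3.

3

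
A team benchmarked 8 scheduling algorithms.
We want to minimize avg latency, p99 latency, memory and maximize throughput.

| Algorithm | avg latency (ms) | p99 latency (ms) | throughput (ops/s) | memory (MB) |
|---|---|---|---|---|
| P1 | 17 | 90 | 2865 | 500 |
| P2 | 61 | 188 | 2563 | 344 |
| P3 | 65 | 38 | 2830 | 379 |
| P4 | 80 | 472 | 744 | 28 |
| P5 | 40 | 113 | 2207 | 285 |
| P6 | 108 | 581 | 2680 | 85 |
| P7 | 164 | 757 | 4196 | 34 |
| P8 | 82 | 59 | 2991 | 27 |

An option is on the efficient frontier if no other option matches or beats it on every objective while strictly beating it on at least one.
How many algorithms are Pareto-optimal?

7

P1: not dominated (best avg latency).
P2: not dominated.
P3: not dominated (best p99 latency).
P4: not dominated.
P5: not dominated.
P6: dominated by P8 (avg latency 82≤108, p99 latency 59≤581, throughput 2991≥2680, memory 27≤85).
P7: not dominated (best throughput).
P8: not dominated (best memory).
Pareto-optimal: P1, P2, P3, P4, P5, P7, P8 → 7.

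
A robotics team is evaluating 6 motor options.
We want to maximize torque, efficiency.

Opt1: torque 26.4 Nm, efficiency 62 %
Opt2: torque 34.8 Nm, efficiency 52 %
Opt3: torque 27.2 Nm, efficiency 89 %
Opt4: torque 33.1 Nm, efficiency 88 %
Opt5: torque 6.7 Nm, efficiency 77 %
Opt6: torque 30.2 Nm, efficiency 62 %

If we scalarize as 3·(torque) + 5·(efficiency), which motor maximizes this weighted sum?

Opt1: 3·26.4 + 5·62 = 389.2
Opt2: 3·34.8 + 5·52 = 364.4
Opt3: 3·27.2 + 5·89 = 526.6
Opt4: 3·33.1 + 5·88 = 539.3
Opt5: 3·6.7 + 5·77 = 405.1
Opt6: 3·30.2 + 5·62 = 400.6
Highest: Opt4 at 539.3.

Opt4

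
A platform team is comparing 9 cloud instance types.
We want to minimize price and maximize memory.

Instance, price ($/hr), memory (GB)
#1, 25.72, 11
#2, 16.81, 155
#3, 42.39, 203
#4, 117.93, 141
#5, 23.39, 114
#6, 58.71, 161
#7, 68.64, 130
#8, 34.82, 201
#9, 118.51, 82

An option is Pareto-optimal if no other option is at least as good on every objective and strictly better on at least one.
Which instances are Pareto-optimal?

#1: dominated by #2 (price 16.81≤25.72, memory 155≥11).
#2: not dominated (best price).
#3: not dominated (best memory).
#4: dominated by #2 (price 16.81≤117.93, memory 155≥141).
#5: dominated by #2 (price 16.81≤23.39, memory 155≥114).
#6: dominated by #3 (price 42.39≤58.71, memory 203≥161).
#7: dominated by #2 (price 16.81≤68.64, memory 155≥130).
#8: not dominated.
#9: dominated by #2 (price 16.81≤118.51, memory 155≥82).

#2, #3, #8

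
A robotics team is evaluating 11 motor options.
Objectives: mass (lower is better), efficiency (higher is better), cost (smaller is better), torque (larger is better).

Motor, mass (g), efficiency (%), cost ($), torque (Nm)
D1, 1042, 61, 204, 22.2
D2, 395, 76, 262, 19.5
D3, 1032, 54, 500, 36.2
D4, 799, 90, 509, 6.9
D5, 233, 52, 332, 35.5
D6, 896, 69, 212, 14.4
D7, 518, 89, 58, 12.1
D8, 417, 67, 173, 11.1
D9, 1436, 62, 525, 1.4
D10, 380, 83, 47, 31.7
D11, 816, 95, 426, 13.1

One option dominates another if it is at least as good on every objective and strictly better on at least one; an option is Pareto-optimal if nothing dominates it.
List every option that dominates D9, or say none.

D2: mass 395≤1436, efficiency 76≥62, cost 262≤525, torque 19.5≥1.4 — dominates D9.
D4: mass 799≤1436, efficiency 90≥62, cost 509≤525, torque 6.9≥1.4 — dominates D9.
D6: mass 896≤1436, efficiency 69≥62, cost 212≤525, torque 14.4≥1.4 — dominates D9.
D7: mass 518≤1436, efficiency 89≥62, cost 58≤525, torque 12.1≥1.4 — dominates D9.
D8: mass 417≤1436, efficiency 67≥62, cost 173≤525, torque 11.1≥1.4 — dominates D9.
D10: mass 380≤1436, efficiency 83≥62, cost 47≤525, torque 31.7≥1.4 — dominates D9.
D11: mass 816≤1436, efficiency 95≥62, cost 426≤525, torque 13.1≥1.4 — dominates D9.
Others (D1, D3, D5) are each worse than D9 on at least one objective.

D2, D4, D6, D7, D8, D10, D11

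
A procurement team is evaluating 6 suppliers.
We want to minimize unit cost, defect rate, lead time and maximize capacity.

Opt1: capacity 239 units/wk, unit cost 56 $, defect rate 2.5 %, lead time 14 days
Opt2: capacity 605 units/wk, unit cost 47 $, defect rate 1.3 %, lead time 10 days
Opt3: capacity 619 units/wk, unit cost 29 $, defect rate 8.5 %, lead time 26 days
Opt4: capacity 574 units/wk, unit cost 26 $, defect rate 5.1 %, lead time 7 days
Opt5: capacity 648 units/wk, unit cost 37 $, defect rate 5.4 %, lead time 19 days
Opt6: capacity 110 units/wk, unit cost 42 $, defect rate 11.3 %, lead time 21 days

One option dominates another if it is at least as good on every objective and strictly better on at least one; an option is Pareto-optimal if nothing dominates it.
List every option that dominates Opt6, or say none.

Opt4: capacity 574≥110, unit cost 26≤42, defect rate 5.1≤11.3, lead time 7≤21 — dominates Opt6.
Opt5: capacity 648≥110, unit cost 37≤42, defect rate 5.4≤11.3, lead time 19≤21 — dominates Opt6.
Others (Opt1, Opt2, Opt3) are each worse than Opt6 on at least one objective.

Opt4, Opt5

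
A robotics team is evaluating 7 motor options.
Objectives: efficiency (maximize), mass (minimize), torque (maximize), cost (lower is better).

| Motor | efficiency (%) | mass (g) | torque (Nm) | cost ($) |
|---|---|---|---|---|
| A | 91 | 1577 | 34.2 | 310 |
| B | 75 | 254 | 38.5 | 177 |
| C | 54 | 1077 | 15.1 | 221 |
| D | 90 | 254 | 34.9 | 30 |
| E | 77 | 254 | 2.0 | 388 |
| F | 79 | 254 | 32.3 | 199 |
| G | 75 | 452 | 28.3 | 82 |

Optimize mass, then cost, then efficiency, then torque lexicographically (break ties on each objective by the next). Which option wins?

D

First minimize mass: best is 254, kept {B, D, E, F}.
Then minimize cost: best is 30, kept {D}.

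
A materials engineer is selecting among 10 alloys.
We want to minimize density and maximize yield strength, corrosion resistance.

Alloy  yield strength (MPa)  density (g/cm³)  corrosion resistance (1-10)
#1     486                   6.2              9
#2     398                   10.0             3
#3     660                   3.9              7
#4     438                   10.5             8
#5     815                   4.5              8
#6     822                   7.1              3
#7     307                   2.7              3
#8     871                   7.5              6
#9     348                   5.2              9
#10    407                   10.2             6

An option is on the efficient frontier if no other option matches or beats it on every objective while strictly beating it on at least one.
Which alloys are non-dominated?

#1, #3, #5, #6, #7, #8, #9

#1: not dominated.
#2: dominated by #1 (yield strength 486≥398, density 6.2≤10.0, corrosion resistance 9≥3).
#3: not dominated.
#4: dominated by #1 (yield strength 486≥438, density 6.2≤10.5, corrosion resistance 9≥8).
#5: not dominated.
#6: not dominated.
#7: not dominated (best density).
#8: not dominated (best yield strength).
#9: not dominated.
#10: dominated by #1 (yield strength 486≥407, density 6.2≤10.2, corrosion resistance 9≥6).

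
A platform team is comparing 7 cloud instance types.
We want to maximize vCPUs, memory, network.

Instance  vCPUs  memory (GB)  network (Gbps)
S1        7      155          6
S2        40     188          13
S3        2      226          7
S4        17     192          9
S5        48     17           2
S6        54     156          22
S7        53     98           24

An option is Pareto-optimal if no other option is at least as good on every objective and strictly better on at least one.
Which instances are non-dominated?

S2, S3, S4, S6, S7

S1: dominated by S2 (vCPUs 40≥7, memory 188≥155, network 13≥6).
S2: not dominated.
S3: not dominated (best memory).
S4: not dominated.
S5: dominated by S6 (vCPUs 54≥48, memory 156≥17, network 22≥2).
S6: not dominated (best vCPUs).
S7: not dominated (best network).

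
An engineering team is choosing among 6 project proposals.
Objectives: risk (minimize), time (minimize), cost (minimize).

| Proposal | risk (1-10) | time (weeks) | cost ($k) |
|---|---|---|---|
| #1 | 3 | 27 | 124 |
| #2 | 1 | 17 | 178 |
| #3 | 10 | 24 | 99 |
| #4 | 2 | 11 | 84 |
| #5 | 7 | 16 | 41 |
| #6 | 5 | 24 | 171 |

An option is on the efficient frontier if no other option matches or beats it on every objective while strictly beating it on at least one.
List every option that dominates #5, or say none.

none

#1: worse on time (27 vs 16).
#2: worse on time (17 vs 16).
#3: worse on risk (10 vs 7).
#4: worse on cost (84 vs 41).
#6: worse on time (24 vs 16).
No option dominates #5.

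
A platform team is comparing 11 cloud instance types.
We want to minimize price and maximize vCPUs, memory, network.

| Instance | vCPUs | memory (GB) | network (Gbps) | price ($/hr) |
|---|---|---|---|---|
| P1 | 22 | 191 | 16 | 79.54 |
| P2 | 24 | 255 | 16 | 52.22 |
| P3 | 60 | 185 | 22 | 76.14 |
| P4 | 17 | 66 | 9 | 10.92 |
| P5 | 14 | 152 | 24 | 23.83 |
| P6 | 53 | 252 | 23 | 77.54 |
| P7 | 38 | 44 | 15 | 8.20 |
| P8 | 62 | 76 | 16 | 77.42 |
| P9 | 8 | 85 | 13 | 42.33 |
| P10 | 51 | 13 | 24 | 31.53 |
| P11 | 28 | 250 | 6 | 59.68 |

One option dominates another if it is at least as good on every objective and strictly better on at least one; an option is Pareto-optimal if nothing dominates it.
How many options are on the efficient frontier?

9

P1: dominated by P2 (vCPUs 24≥22, memory 255≥191, network 16≥16, price 52.22≤79.54).
P2: not dominated (best memory).
P3: not dominated.
P4: not dominated.
P5: not dominated.
P6: not dominated.
P7: not dominated (best price).
P8: not dominated (best vCPUs).
P9: dominated by P5 (vCPUs 14≥8, memory 152≥85, network 24≥13, price 23.83≤42.33).
P10: not dominated.
P11: not dominated.
Pareto-optimal: P2, P3, P4, P5, P6, P7, P8, P10, P11 → 9.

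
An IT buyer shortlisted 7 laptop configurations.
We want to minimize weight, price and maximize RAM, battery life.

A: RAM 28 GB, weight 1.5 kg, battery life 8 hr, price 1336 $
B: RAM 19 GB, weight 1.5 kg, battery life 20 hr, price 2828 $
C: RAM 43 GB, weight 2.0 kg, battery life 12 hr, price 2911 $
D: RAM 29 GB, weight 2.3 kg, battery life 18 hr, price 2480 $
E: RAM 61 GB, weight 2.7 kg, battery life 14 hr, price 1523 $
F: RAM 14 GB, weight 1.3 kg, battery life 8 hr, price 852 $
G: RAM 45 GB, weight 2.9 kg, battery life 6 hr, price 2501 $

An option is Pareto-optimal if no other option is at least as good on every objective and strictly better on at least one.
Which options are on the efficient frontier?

A, B, C, D, E, F

A: not dominated.
B: not dominated (best battery life).
C: not dominated.
D: not dominated.
E: not dominated (best RAM).
F: not dominated (best weight).
G: dominated by E (RAM 61≥45, weight 2.7≤2.9, battery life 14≥6, price 1523≤2501).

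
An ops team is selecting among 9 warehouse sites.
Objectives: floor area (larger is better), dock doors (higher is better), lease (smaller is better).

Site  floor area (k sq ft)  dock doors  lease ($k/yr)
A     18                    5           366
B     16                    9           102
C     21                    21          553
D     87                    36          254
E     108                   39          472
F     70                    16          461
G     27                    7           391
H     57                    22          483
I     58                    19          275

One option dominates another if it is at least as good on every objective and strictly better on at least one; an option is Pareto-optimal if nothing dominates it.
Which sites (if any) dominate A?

D, I

D: floor area 87≥18, dock doors 36≥5, lease 254≤366 — dominates A.
I: floor area 58≥18, dock doors 19≥5, lease 275≤366 — dominates A.
Others (B, C, E, F, G, H) are each worse than A on at least one objective.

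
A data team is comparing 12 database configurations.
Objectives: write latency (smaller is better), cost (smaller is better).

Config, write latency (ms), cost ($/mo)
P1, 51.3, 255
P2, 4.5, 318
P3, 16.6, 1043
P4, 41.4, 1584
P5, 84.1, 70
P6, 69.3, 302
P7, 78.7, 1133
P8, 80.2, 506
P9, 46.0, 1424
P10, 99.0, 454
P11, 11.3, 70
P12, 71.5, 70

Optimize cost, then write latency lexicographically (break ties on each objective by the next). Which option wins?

P11

First minimize cost: best is 70, kept {P5, P11, P12}.
Then minimize write latency: best is 11.3, kept {P11}.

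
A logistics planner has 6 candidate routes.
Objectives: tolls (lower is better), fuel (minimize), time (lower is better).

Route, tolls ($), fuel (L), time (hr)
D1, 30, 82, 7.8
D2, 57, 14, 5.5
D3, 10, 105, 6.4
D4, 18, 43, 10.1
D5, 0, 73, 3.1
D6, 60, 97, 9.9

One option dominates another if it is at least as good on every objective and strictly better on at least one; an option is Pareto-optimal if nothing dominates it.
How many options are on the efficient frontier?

3

D1: dominated by D5 (tolls 0≤30, fuel 73≤82, time 3.1≤7.8).
D2: not dominated (best fuel).
D3: dominated by D5 (tolls 0≤10, fuel 73≤105, time 3.1≤6.4).
D4: not dominated.
D5: not dominated (best tolls).
D6: dominated by D1 (tolls 30≤60, fuel 82≤97, time 7.8≤9.9).
Pareto-optimal: D2, D4, D5 → 3.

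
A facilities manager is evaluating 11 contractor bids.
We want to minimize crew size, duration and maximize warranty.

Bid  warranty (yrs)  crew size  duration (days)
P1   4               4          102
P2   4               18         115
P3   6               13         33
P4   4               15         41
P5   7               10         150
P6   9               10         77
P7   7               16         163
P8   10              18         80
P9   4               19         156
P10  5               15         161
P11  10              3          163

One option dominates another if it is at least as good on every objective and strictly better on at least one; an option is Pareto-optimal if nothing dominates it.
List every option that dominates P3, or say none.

P1: worse on warranty (4 vs 6).
P2: worse on warranty (4 vs 6).
P4: worse on warranty (4 vs 6).
P5: worse on duration (150 vs 33).
P6: worse on duration (77 vs 33).
P7: worse on crew size (16 vs 13).
P8: worse on crew size (18 vs 13).
P9: worse on warranty (4 vs 6).
P10: worse on warranty (5 vs 6).
P11: worse on duration (163 vs 33).
No option dominates P3.

none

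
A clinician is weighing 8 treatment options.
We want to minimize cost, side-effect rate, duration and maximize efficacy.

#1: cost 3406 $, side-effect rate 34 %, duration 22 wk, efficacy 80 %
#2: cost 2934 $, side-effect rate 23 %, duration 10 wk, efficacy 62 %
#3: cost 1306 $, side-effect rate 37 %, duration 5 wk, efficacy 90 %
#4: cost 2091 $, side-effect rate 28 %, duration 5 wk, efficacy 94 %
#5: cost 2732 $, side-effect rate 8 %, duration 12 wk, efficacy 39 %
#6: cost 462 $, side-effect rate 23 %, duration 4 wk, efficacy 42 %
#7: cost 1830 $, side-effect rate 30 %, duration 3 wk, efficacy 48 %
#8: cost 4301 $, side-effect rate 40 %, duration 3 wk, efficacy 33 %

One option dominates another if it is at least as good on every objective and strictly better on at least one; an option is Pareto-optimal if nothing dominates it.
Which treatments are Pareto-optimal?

#2, #3, #4, #5, #6, #7

#1: dominated by #4 (cost 2091≤3406, side-effect rate 28≤34, duration 5≤22, efficacy 94≥80).
#2: not dominated.
#3: not dominated.
#4: not dominated (best efficacy).
#5: not dominated (best side-effect rate).
#6: not dominated (best cost).
#7: not dominated.
#8: dominated by #7 (cost 1830≤4301, side-effect rate 30≤40, duration 3≤3, efficacy 48≥33).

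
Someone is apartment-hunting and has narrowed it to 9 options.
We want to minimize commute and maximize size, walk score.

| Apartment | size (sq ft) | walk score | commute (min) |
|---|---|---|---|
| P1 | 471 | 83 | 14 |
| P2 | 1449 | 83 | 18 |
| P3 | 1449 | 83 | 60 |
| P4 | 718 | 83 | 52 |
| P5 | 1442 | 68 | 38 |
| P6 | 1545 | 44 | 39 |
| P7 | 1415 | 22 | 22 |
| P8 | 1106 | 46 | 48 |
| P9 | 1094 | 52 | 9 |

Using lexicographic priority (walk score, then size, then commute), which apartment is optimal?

P2

First maximize walk score: best is 83, kept {P1, P2, P3, P4}.
Then maximize size: best is 1449, kept {P2, P3}.
Then minimize commute: best is 18, kept {P2}.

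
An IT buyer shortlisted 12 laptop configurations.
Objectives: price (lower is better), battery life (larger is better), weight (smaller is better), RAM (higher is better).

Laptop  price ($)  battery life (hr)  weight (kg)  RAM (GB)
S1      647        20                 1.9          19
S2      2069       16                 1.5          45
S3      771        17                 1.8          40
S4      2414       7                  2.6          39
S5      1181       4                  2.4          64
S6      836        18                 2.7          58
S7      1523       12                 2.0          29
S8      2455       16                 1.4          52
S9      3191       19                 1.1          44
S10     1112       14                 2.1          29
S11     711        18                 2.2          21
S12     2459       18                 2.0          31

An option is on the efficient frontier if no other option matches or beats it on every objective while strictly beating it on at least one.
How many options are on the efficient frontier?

S1: not dominated (best price).
S2: not dominated.
S3: not dominated.
S4: dominated by S2 (price 2069≤2414, battery life 16≥7, weight 1.5≤2.6, RAM 45≥39).
S5: not dominated (best RAM).
S6: not dominated.
S7: dominated by S3 (price 771≤1523, battery life 17≥12, weight 1.8≤2.0, RAM 40≥29).
S8: not dominated.
S9: not dominated (best weight).
S10: dominated by S3 (price 771≤1112, battery life 17≥14, weight 1.8≤2.1, RAM 40≥29).
S11: not dominated.
S12: not dominated.
Pareto-optimal: S1, S2, S3, S5, S6, S8, S9, S11, S12 → 9.

9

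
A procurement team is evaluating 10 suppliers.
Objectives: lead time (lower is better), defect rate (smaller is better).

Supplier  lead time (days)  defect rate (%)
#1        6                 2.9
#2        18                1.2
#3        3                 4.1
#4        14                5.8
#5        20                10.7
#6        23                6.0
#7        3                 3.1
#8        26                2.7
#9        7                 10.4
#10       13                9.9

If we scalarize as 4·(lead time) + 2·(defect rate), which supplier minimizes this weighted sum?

#1: 4·6 + 2·2.9 = 29.8
#2: 4·18 + 2·1.2 = 74.4
#3: 4·3 + 2·4.1 = 20.2
#4: 4·14 + 2·5.8 = 67.6
#5: 4·20 + 2·10.7 = 101.4
#6: 4·23 + 2·6.0 = 104.0
#7: 4·3 + 2·3.1 = 18.2
#8: 4·26 + 2·2.7 = 109.4
#9: 4·7 + 2·10.4 = 48.8
#10: 4·13 + 2·9.9 = 71.8
Lowest: #7 at 18.2.

#7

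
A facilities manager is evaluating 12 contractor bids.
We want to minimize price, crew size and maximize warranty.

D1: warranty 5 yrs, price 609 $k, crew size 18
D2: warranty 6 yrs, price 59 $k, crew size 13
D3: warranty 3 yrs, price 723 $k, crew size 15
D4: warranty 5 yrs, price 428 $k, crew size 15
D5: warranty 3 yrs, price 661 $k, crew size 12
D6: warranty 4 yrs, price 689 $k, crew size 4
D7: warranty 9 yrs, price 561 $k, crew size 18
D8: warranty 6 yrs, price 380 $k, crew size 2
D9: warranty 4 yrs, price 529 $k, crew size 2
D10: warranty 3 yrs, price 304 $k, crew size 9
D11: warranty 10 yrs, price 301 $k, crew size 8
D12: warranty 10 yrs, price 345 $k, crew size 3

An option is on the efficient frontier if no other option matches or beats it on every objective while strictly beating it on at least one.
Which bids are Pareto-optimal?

D1: dominated by D2 (warranty 6≥5, price 59≤609, crew size 13≤18).
D2: not dominated (best price).
D3: dominated by D2 (warranty 6≥3, price 59≤723, crew size 13≤15).
D4: dominated by D2 (warranty 6≥5, price 59≤428, crew size 13≤15).
D5: dominated by D8 (warranty 6≥3, price 380≤661, crew size 2≤12).
D6: dominated by D8 (warranty 6≥4, price 380≤689, crew size 2≤4).
D7: dominated by D11 (warranty 10≥9, price 301≤561, crew size 8≤18).
D8: not dominated.
D9: dominated by D8 (warranty 6≥4, price 380≤529, crew size 2≤2).
D10: dominated by D11 (warranty 10≥3, price 301≤304, crew size 8≤9).
D11: not dominated.
D12: not dominated.

D2, D8, D11, D12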